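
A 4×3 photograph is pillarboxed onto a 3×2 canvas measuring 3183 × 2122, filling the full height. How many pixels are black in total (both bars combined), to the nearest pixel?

Content width = 2122 × 4/3 ≈ 2829.3333 px.
Leftover width: 3183 − 2829.3333 = 353.6667 px.
Bar area = 353.6667 × 2122 ≈ 750481 px.

750481 pixels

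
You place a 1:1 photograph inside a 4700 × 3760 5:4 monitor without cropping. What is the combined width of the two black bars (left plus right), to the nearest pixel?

940 px

1:1 is narrower than 5:4, so it spans the full height.
Content width = 3760 × 1/1 ≈ 3760.00 px.
Leftover width: 4700 − 3760.00 = 940.00 px.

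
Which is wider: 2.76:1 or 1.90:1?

2.76:1

2.76 and 1.9; 2.76 > 1.9.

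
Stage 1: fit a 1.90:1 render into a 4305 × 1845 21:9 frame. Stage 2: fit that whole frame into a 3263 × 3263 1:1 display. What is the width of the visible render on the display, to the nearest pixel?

1.90:1 in 4305×1845: fills the height, so the render is 3505.50 × 1845.00.
The 21:9 canvas is width-limited in 3263×3263, giving 3263.00 × 1398.43; scale factor 0.7580.
Applying the same ×0.7580: 3505.50 → 2657.01.

2657 px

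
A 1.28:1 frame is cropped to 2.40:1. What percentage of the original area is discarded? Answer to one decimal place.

2.40:1 is wider than 1.28:1, so the crop keeps the full width and trims the height.
Area ratio = (1.280)/(2.400) = 53.33%; the remaining 46.67% is cropped out.

46.7%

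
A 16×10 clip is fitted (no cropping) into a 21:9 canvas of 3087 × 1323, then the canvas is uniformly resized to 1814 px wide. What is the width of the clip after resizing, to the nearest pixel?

1244 px

In the 3087×1323 frame the clip fills the height: width = 1323 × 16/10 ≈ 2116.80 px.
The frame scales by 1814/3087 = 0.5876; 2116.80 × 0.5876 ≈ 1243.89 px.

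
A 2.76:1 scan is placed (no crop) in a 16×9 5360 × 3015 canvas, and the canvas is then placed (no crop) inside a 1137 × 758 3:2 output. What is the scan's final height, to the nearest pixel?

Inside the 5360×3015 canvas the scan is width-limited at 5360.00 × 1942.03.
Second fit — the 16×9 canvas into 1137×758 spans the width: 1137.00 × 639.56 (×0.2121 from 5360×3015).
Applying the same ×0.2121: 1942.03 → 411.96.

412 px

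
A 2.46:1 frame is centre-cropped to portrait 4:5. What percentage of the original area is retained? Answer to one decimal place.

32.5%

Going from 2.46:1 to portrait 4:5 means cutting width while keeping height.
Fraction kept = (0.800)/(2.460) ≈ 32.52%.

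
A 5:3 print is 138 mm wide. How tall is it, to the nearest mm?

138·3/5 = 82.80.

83 mm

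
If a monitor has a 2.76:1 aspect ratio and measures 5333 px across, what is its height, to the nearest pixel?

1932 px

At 2.76:1, 5333 / 2.760 ≈ 1932.25.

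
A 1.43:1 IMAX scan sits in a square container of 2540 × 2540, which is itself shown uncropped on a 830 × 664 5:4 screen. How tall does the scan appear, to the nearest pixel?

464 px

1.43:1 IMAX in 2540×2540: fills the width, so the scan is 2540.00 × 1776.22.
The square canvas is height-limited in 830×664, giving 664.00 × 664.00; scale factor 0.2614.
Applying the same ×0.2614: 1776.22 → 464.34.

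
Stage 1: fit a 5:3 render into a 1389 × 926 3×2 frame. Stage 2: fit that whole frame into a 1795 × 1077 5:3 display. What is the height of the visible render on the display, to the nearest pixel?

969 px

5:3 in 1389×926: fills the width, so the render is 1389.00 × 833.40.
Second fit — the 3×2 canvas into 1795×1077 spans the height: 1615.50 × 1077.00 (×1.1631 from 1389×926).
So the render's height is 833.40 × 1.1631 ≈ 969.30.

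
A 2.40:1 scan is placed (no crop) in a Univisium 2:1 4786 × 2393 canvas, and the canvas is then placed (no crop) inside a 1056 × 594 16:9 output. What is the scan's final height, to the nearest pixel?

440 px

2.40:1 in 4786×2393: fills the width, so the scan is 4786.00 × 1994.17.
The Univisium 2:1 canvas is width-limited in 1056×594, giving 1056.00 × 528.00; scale factor 0.2206.
So the scan's height is 1994.17 × 0.2206 ≈ 440.00.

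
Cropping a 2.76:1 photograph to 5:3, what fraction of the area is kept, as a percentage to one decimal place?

60.4%

Going from 2.76:1 to 5:3 means cutting width while keeping height.
Fraction kept = (1.667)/(2.760) ≈ 60.39%.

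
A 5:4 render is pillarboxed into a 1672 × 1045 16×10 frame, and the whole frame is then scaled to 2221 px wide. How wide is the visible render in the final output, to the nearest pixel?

In the 1672×1045 frame the render fills the height: width = 1045 × 5/4 ≈ 1306.25 px.
Resizing to 2221 px wide multiplies everything by 1.3283: 1306.25 → 1735.16 px.

1735 px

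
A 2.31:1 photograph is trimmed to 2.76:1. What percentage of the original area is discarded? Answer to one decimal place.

2.76:1 is wider than 2.31:1, so the crop keeps the full width and trims the height.
(2.310)/(2.760) ≈ 0.837 of the area survives, leaving 16.30% discarded.

16.3%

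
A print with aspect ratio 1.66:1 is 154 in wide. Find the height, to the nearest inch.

93 in

154 / 1.660 = 92.77.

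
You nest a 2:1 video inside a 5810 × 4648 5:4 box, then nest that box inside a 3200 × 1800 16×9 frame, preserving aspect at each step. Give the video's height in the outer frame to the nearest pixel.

1125 px

First fit — 2:1 into 5810×4648 spans the width: 5810.00 × 2905.00.
5:4 in 3200×1800: fills the height, so the intermediate becomes 2250.00 × 1800.00 — a scale of ×0.3873.
The video scales with it: height 2905.00 × 0.3873 ≈ 1125.00.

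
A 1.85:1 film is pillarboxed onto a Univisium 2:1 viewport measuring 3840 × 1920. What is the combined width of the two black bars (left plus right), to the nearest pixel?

1.85:1 (1.850) < Univisium 2:1 (2.000), so the film fills the height.
Content width = 1920 × 1.850 ≈ 3552.00 px.
Leftover width: 3840 − 3552.00 = 288.00 px.

288 px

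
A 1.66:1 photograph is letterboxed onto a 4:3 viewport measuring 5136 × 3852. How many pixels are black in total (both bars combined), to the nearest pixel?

3893212 pixels

Since 1.660 > 1.333, the photograph is width-limited.
The photograph is 5136 / 1.660 ≈ 3093.9759 px tall.
3852 − 3093.9759 = 758.0241 px of bars.
That's 758.0241 × 5136 ≈ 3893212 black pixels.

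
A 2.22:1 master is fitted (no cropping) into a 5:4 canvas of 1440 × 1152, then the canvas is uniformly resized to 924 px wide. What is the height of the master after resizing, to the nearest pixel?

In the 1440×1152 frame the master fills the width: height = 1440 / 2.220 ≈ 648.65 px.
Resizing to 924 px wide multiplies everything by 0.6417: 648.65 → 416.22 px.

416 px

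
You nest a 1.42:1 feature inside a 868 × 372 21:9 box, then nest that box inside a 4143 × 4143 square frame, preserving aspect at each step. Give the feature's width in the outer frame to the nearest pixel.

1.42:1 in 868×372: fills the height, so the feature is 528.24 × 372.00.
21:9 in 4143×4143: fills the width, so the intermediate becomes 4143.00 × 1775.57 — a scale of ×4.7730.
So the feature's width is 528.24 × 4.7730 ≈ 2521.31.

2521 px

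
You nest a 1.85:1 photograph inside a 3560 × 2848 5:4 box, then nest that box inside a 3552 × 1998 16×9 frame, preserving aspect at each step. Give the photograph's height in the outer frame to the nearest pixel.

1350 px

1.85:1 in 3560×2848: fills the width, so the photograph is 3560.00 × 1924.32.
Second fit — the 5:4 canvas into 3552×1998 spans the height: 2497.50 × 1998.00 (×0.7015 from 3560×2848).
Applying the same ×0.7015: 1924.32 → 1350.00.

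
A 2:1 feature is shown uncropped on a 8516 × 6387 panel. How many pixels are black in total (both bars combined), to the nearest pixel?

18130564 pixels

2:1 (2.000) > 4×3 (1.333), so the feature fills the width.
The feature is 8516 × 1/2 ≈ 4258.0000 px tall.
Leftover height: 6387 − 4258.0000 = 2129.0000 px.
That's 2129.0000 × 8516 ≈ 18130564 black pixels.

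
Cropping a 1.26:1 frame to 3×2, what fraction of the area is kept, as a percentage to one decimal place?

The width stays; only height is cut (since 3×2 is wider than 1.26:1).
(1.260)/(1.500) ≈ 0.840 of the area survives.

84.0%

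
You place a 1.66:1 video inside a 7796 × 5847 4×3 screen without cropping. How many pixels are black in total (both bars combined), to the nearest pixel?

1.66:1 is wider than 4×3, so it spans the full width.
The video is 7796 / 1.660 ≈ 4696.3855 px tall.
Leftover height: 5847 − 4696.3855 = 1150.6145 px.
That's 1150.6145 × 7796 ≈ 8970190 black pixels.

8970190 pixels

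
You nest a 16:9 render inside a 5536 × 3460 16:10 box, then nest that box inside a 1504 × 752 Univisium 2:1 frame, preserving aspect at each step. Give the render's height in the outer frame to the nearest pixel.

677 px

16:9 in 5536×3460: fills the width, so the render is 5536.00 × 3114.00.
The 16:10 canvas is height-limited in 1504×752, giving 1203.20 × 752.00; scale factor 0.2173.
So the render's height is 3114.00 × 0.2173 ≈ 676.80.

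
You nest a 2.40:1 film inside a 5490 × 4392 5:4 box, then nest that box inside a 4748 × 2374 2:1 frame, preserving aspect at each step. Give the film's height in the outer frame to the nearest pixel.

1236 px

Inside the 5490×4392 canvas the film is width-limited at 5490.00 × 2287.50.
The 5:4 canvas is height-limited in 4748×2374, giving 2967.50 × 2374.00; scale factor 0.5405.
The film scales with it: height 2287.50 × 0.5405 ≈ 1236.46.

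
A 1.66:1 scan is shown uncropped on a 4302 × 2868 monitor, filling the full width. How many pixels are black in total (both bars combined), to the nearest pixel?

1189218 pixels

Content height = 4302 / 1.660 ≈ 2591.5663 px.
Leftover height: 2868 − 2591.5663 = 276.4337 px.
Bar area = 276.4337 × 4302 ≈ 1189218 px.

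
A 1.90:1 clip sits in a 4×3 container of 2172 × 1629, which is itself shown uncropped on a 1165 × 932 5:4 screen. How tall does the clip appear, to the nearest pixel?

613 px

Inside the 2172×1629 canvas the clip is width-limited at 2172.00 × 1143.16.
4×3 in 1165×932: fills the width, so the intermediate becomes 1165.00 × 873.75 — a scale of ×0.5364.
So the clip's height is 1143.16 × 0.5364 ≈ 613.16.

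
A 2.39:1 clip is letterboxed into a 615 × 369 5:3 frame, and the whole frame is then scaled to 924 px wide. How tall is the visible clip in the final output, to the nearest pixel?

387 px

Fitted into 615×369, the clip spans the width; its height is 615 / 2.390 ≈ 257.32 px.
Scaling 615 → 924 is ×1.5024, so the height becomes 257.32 × 1.5024 ≈ 386.61 px.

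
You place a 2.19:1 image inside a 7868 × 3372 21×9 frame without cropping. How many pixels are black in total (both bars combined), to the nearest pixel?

Since 2.190 < 2.333, the image is height-limited.
Content width = 3372 × 2.190 ≈ 7384.6800 px.
Leftover width: 7868 − 7384.6800 = 483.3200 px.
Across the 3372-px span: 483.3200 × 3372 ≈ 1629755 px.

1629755 pixels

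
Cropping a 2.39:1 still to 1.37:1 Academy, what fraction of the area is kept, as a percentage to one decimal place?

The height stays; only width is cut (since 1.37:1 Academy is narrower than 2.39:1).
Fraction kept = (1.370)/(2.390) ≈ 57.32%.

57.3%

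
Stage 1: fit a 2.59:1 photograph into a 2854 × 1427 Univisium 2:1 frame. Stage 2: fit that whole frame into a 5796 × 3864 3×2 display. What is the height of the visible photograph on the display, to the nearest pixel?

2.59:1 in 2854×1427: fills the width, so the photograph is 2854.00 × 1101.93.
Univisium 2:1 in 5796×3864: fills the width, so the intermediate becomes 5796.00 × 2898.00 — a scale of ×2.0308.
Applying the same ×2.0308: 1101.93 → 2237.84.

2238 px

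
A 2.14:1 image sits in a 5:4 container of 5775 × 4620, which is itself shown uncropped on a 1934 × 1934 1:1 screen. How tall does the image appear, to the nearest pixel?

904 px

First fit — 2.14:1 into 5775×4620 spans the width: 5775.00 × 2698.60.
The 5:4 canvas is width-limited in 1934×1934, giving 1934.00 × 1547.20; scale factor 0.3349.
Applying the same ×0.3349: 2698.60 → 903.74.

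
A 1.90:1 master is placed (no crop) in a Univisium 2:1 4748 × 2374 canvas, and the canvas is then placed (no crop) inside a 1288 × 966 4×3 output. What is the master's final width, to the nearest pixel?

Inside the 4748×2374 canvas the master is height-limited at 4510.60 × 2374.00.
Univisium 2:1 in 1288×966: fills the width, so the intermediate becomes 1288.00 × 644.00 — a scale of ×0.2713.
So the master's width is 4510.60 × 0.2713 ≈ 1223.60.

1224 px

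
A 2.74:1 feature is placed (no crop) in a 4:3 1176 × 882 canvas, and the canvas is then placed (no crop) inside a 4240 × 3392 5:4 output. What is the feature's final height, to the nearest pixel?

1547 px

First fit — 2.74:1 into 1176×882 spans the width: 1176.00 × 429.20.
4:3 in 4240×3392: fills the width, so the intermediate becomes 4240.00 × 3180.00 — a scale of ×3.6054.
Applying the same ×3.6054: 429.20 → 1547.45.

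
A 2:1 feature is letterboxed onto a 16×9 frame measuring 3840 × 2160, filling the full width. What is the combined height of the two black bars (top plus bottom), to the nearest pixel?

The feature is 3840 × 1/2 ≈ 1920.00 px tall.
Black = 2160 − 1920.00 = 240.00 px.

240 px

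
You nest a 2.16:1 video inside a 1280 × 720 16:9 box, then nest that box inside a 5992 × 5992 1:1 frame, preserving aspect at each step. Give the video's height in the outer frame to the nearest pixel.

First fit — 2.16:1 into 1280×720 spans the width: 1280.00 × 592.59.
The 16:9 canvas is width-limited in 5992×5992, giving 5992.00 × 3370.50; scale factor 4.6813.
Applying the same ×4.6813: 592.59 → 2774.07.

2774 px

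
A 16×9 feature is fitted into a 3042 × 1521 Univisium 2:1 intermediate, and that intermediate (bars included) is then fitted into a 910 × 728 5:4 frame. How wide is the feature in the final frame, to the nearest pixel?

809 px

Inside the 3042×1521 canvas the feature is height-limited at 2704.00 × 1521.00.
The Univisium 2:1 canvas is width-limited in 910×728, giving 910.00 × 455.00; scale factor 0.2991.
The feature scales with it: width 2704.00 × 0.2991 ≈ 808.89.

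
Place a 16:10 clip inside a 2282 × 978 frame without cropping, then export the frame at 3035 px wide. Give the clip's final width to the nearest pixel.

In the 2282×978 frame the clip fills the height: width = 978 × 16/10 ≈ 1564.80 px.
The frame scales by 3035/2282 = 1.3300; 1564.80 × 1.3300 ≈ 2081.14 px.

2081 px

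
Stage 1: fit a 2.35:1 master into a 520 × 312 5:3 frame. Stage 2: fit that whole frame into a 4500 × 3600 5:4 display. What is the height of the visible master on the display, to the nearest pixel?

1915 px

Inside the 520×312 canvas the master is width-limited at 520.00 × 221.28.
Second fit — the 5:3 canvas into 4500×3600 spans the width: 4500.00 × 2700.00 (×8.6538 from 520×312).
So the master's height is 221.28 × 8.6538 ≈ 1914.89.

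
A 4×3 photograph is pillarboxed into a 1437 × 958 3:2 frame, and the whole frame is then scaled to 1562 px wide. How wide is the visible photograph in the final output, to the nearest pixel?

At 1437×958 the photograph is height-limited, so width = 958 × 4/3 ≈ 1277.33 px.
Scaling 1437 → 1562 is ×1.0870, so the width becomes 1277.33 × 1.0870 ≈ 1388.44 px.

1388 px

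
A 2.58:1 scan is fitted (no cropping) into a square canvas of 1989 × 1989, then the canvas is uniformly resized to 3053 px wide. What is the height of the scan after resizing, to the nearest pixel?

1183 px

In the 1989×1989 frame the scan fills the width: height = 1989 / 2.580 ≈ 770.93 px.
The frame scales by 3053/1989 = 1.5349; 770.93 × 1.5349 ≈ 1183.33 px.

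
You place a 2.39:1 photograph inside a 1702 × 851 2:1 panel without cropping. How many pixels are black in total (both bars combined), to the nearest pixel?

Since 2.390 > 2.000, the photograph is width-limited.
Content height = 1702 / 2.390 ≈ 712.1339 px.
Black = 851 − 712.1339 = 138.8661 px.
That's 138.8661 × 1702 ≈ 236350 black pixels.

236350 pixels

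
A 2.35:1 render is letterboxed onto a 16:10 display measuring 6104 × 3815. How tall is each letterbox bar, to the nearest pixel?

609 px

Since 2.350 > 1.600, the render is width-limited.
That makes the image 2597.45 px tall (6104 / 2.350).
Leftover height: 3815 − 2597.45 = 1217.55 px → 608.78 each side.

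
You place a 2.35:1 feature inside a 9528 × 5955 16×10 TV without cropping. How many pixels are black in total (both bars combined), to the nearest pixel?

18108268 pixels

2.35:1 is wider than 16×10, so it spans the full width.
The feature is 9528 / 2.350 ≈ 4054.4681 px tall.
Leftover height: 5955 − 4054.4681 = 1900.5319 px.
That's 1900.5319 × 9528 ≈ 18108268 black pixels.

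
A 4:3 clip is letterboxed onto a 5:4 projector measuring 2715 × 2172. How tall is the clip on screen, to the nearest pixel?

2036 px

4:3 (1.333) > 5:4 (1.250), so the clip fills the width.
Content height = 2715 × 3/4 ≈ 2036.25 px.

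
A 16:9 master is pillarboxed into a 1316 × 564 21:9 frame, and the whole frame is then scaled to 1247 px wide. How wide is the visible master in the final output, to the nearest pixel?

950 px

At 1316×564 the master is height-limited, so width = 564 × 16/9 ≈ 1002.67 px.
Resizing to 1247 px wide multiplies everything by 0.9476: 1002.67 → 950.10 px.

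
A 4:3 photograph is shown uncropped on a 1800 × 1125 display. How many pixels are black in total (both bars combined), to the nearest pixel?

337500 pixels

Since 1.333 < 1.600, the photograph is height-limited.
That makes the image 1500.0000 px wide (1125 × 4/3).
Black = 1800 − 1500.0000 = 300.0000 px.
Across the 1125-px span: 300.0000 × 1125 ≈ 337500 px.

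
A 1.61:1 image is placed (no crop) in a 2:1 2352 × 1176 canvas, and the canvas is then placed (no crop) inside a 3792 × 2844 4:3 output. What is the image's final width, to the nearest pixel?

3053 px

1.61:1 in 2352×1176: fills the height, so the image is 1893.36 × 1176.00.
The 2:1 canvas is width-limited in 3792×2844, giving 3792.00 × 1896.00; scale factor 1.6122.
The image scales with it: width 1893.36 × 1.6122 ≈ 3052.56.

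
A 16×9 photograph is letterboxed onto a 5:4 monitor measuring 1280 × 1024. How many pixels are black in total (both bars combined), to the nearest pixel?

389120 pixels

16×9 (1.778) > 5:4 (1.250), so the photograph fills the width.
The photograph is 1280 × 9/16 ≈ 720.0000 px tall.
Leftover height: 1024 − 720.0000 = 304.0000 px.
That's 304.0000 × 1280 ≈ 389120 black pixels.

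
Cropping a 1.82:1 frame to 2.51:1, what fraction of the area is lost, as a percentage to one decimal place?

2.51:1 is wider than 1.82:1, so the crop keeps the full width and trims the height.
Fraction kept = (1.820)/(2.510) ≈ 72.51%, so 27.49% is lost.

27.5%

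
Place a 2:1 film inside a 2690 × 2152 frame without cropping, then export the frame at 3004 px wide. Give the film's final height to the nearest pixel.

Fitted into 2690×2152, the film spans the width; its height is 2690 × 1/2 ≈ 1345.00 px.
The frame scales by 3004/2690 = 1.1167; 1345.00 × 1.1167 ≈ 1502.00 px.

1502 px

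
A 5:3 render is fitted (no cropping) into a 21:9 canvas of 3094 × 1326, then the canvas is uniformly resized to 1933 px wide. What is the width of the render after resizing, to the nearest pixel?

1381 px

At 3094×1326 the render is height-limited, so width = 1326 × 5/3 ≈ 2210.00 px.
Resizing to 1933 px wide multiplies everything by 0.6248: 2210.00 → 1380.71 px.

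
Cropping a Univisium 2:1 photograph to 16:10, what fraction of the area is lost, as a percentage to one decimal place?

20.0%

Going from Univisium 2:1 to 16:10 means cutting width while keeping height.
(1.600)/(2.000) ≈ 0.800 of the area survives, leaving 20.00% discarded.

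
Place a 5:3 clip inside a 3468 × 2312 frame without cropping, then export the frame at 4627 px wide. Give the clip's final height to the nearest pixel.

In the 3468×2312 frame the clip fills the width: height = 3468 × 3/5 ≈ 2080.80 px.
Resizing to 4627 px wide multiplies everything by 1.3342: 2080.80 → 2776.20 px.

2776 px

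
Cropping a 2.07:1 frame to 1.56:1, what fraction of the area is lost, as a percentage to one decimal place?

Going from 2.07:1 to 1.56:1 means cutting width while keeping height.
Area ratio = (1.560)/(2.070) = 75.36%; the remaining 24.64% is cropped out.

24.6%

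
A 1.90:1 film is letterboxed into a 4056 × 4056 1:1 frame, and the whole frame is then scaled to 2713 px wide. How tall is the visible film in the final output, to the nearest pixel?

Fitted into 4056×4056, the film spans the width; its height is 4056 / 1.900 ≈ 2134.74 px.
The frame scales by 2713/4056 = 0.6689; 2134.74 × 0.6689 ≈ 1427.89 px.

1428 px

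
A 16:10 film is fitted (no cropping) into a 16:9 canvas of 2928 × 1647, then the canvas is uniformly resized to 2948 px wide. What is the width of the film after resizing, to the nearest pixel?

2653 px

At 2928×1647 the film is height-limited, so width = 1647 × 16/10 ≈ 2635.20 px.
The frame scales by 2948/2928 = 1.0068; 2635.20 × 1.0068 ≈ 2653.20 px.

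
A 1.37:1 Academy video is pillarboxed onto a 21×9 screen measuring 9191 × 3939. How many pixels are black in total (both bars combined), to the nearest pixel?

14946811 pixels

1.37:1 Academy (1.370) < 21×9 (2.333), so the video fills the height.
Content width = 3939 × 1.370 ≈ 5396.4300 px.
Black = 9191 − 5396.4300 = 3794.5700 px.
Across the 3939-px span: 3794.5700 × 3939 ≈ 14946811 px.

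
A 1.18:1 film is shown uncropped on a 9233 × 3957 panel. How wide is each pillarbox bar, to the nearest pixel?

1.18:1 is narrower than 21×9, so it spans the full height.
That makes the image 4669.26 px wide (3957 × 1.180).
Leftover width: 9233 − 4669.26 = 4563.74 px → 2281.87 each side.

2282 px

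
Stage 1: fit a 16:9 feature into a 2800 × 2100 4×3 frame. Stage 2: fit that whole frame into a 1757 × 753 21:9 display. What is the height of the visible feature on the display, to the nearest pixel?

565 px

16:9 in 2800×2100: fills the width, so the feature is 2800.00 × 1575.00.
Second fit — the 4×3 canvas into 1757×753 spans the height: 1004.00 × 753.00 (×0.3586 from 2800×2100).
Applying the same ×0.3586: 1575.00 → 564.75.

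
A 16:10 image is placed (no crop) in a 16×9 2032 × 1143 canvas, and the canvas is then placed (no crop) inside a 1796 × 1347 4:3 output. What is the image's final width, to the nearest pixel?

16:10 in 2032×1143: fills the height, so the image is 1828.80 × 1143.00.
The 16×9 canvas is width-limited in 1796×1347, giving 1796.00 × 1010.25; scale factor 0.8839.
So the image's width is 1828.80 × 0.8839 ≈ 1616.40.

1616 px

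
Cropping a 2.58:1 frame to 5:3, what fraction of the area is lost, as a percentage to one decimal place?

35.4%

5:3 is narrower than 2.58:1, so the crop keeps the full height and trims the width.
(1.667)/(2.580) ≈ 0.646 of the area survives, leaving 35.40% discarded.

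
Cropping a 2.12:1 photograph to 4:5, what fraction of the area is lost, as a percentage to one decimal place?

Going from 2.12:1 to 4:5 means cutting width while keeping height.
Fraction kept = (0.800)/(2.120) ≈ 37.74%, so 62.26% is lost.

62.3%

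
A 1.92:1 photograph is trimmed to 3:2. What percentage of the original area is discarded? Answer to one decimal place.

The height stays; only width is cut (since 3:2 is narrower than 1.92:1).
(1.500)/(1.920) ≈ 0.781 of the area survives, leaving 21.88% discarded.

21.9%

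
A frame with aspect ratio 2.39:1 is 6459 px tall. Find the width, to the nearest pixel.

Width = 6459 × 2.390 = 15437.01.

15437 px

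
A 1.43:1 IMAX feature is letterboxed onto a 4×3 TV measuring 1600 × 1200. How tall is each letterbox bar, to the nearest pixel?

Since 1.430 > 1.333, the feature is width-limited.
That makes the image 1118.88 px tall (1600 / 1.430).
Black = 1200 − 1118.88 = 81.12 px, or 40.56 per bar.

41 px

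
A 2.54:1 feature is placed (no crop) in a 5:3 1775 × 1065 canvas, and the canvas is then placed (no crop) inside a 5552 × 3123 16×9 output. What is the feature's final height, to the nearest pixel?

2049 px

First fit — 2.54:1 into 1775×1065 spans the width: 1775.00 × 698.82.
The 5:3 canvas is height-limited in 5552×3123, giving 5205.00 × 3123.00; scale factor 2.9324.
The feature scales with it: height 698.82 × 2.9324 ≈ 2049.21.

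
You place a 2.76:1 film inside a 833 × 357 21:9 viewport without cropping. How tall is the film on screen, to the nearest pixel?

Since 2.760 > 2.333, the film is width-limited.
Content height = 833 / 2.760 ≈ 301.81 px.

302 px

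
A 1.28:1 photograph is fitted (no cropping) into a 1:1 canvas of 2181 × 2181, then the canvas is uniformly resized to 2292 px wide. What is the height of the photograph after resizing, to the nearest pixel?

At 2181×2181 the photograph is width-limited, so height = 2181 / 1.280 ≈ 1703.91 px.
The frame scales by 2292/2181 = 1.0509; 1703.91 × 1.0509 ≈ 1790.62 px.

1791 px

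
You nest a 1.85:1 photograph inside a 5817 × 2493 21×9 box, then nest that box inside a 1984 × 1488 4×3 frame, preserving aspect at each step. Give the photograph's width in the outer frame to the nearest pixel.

1573 px

First fit — 1.85:1 into 5817×2493 spans the height: 4612.05 × 2493.00.
Second fit — the 21×9 canvas into 1984×1488 spans the width: 1984.00 × 850.29 (×0.3411 from 5817×2493).
The photograph scales with it: width 4612.05 × 0.3411 ≈ 1573.03.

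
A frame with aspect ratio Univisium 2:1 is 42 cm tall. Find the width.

84 cm

At Univisium 2:1, 42 / 1 × 2 ≈ 84.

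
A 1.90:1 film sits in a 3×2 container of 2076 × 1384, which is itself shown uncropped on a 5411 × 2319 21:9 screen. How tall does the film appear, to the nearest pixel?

1831 px

1.90:1 in 2076×1384: fills the width, so the film is 2076.00 × 1092.63.
3×2 in 5411×2319: fills the height, so the intermediate becomes 3478.50 × 2319.00 — a scale of ×1.6756.
So the film's height is 1092.63 × 1.6756 ≈ 1830.79.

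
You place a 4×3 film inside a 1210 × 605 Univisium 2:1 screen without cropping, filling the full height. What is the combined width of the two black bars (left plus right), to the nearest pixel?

403 px

That makes the image 806.67 px wide (605 × 4/3).
Black = 1210 − 806.67 = 403.33 px.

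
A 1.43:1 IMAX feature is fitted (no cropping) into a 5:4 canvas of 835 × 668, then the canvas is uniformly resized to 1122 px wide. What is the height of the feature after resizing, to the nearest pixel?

785 px

Fitted into 835×668, the feature spans the width; its height is 835 / 1.430 ≈ 583.92 px.
Scaling 835 → 1122 is ×1.3437, so the height becomes 583.92 × 1.3437 ≈ 784.62 px.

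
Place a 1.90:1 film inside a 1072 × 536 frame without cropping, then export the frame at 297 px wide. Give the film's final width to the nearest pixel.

Fitted into 1072×536, the film spans the height; its width is 536 × 1.900 ≈ 1018.40 px.
Resizing to 297 px wide multiplies everything by 0.2771: 1018.40 → 282.15 px.

282 px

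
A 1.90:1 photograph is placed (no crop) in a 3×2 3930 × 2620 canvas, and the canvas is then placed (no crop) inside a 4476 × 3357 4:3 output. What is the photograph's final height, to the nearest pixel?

2356 px

1.90:1 in 3930×2620: fills the width, so the photograph is 3930.00 × 2068.42.
3×2 in 4476×3357: fills the width, so the intermediate becomes 4476.00 × 2984.00 — a scale of ×1.1389.
Applying the same ×1.1389: 2068.42 → 2355.79.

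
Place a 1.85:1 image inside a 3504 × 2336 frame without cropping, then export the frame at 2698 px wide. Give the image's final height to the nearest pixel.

Fitted into 3504×2336, the image spans the width; its height is 3504 / 1.850 ≈ 1894.05 px.
The frame scales by 2698/3504 = 0.7700; 1894.05 × 0.7700 ≈ 1458.38 px.

1458 px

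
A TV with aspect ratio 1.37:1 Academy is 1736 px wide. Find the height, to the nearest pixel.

1267 px

At 1.37:1 Academy, 1736 / 1.370 ≈ 1267.15.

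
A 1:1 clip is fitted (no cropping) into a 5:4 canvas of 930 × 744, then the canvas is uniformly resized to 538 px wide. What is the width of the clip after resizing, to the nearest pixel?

430 px

In the 930×744 frame the clip fills the height: width = 744 × 1/1 ≈ 744.00 px.
Resizing to 538 px wide multiplies everything by 0.5785: 744.00 → 430.40 px.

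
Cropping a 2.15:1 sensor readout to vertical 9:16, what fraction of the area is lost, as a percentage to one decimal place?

Going from 2.15:1 to vertical 9:16 means cutting width while keeping height.
Area ratio = (0.562)/(2.150) = 26.16%; the remaining 73.84% is cropped out.

73.8%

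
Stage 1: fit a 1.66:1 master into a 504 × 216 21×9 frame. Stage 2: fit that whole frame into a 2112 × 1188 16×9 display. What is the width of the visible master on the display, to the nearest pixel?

1503 px

Inside the 504×216 canvas the master is height-limited at 358.56 × 216.00.
Second fit — the 21×9 canvas into 2112×1188 spans the width: 2112.00 × 905.14 (×4.1905 from 504×216).
The master scales with it: width 358.56 × 4.1905 ≈ 1502.54.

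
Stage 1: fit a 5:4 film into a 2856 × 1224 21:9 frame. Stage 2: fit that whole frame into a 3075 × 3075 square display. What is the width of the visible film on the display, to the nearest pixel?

First fit — 5:4 into 2856×1224 spans the height: 1530.00 × 1224.00.
21:9 in 3075×3075: fills the width, so the intermediate becomes 3075.00 × 1317.86 — a scale of ×1.0767.
So the film's width is 1530.00 × 1.0767 ≈ 1647.32.

1647 px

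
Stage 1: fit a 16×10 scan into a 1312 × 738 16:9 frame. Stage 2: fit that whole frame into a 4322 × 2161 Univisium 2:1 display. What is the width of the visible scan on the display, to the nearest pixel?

First fit — 16×10 into 1312×738 spans the height: 1180.80 × 738.00.
The 16:9 canvas is height-limited in 4322×2161, giving 3841.78 × 2161.00; scale factor 2.9282.
Applying the same ×2.9282: 1180.80 → 3457.60.

3458 px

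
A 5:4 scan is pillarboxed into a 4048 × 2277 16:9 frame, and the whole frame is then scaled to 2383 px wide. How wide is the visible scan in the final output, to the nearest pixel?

In the 4048×2277 frame the scan fills the height: width = 2277 × 5/4 ≈ 2846.25 px.
The frame scales by 2383/4048 = 0.5887; 2846.25 × 0.5887 ≈ 1675.55 px.

1676 px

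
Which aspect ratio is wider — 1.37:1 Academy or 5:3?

5:3

1.37 and 5:3 = 1.667; 1.667 > 1.37.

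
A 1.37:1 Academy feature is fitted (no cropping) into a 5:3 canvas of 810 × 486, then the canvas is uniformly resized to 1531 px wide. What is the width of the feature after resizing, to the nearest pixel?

In the 810×486 frame the feature fills the height: width = 486 × 1.370 ≈ 665.82 px.
Resizing to 1531 px wide multiplies everything by 1.8901: 665.82 → 1258.48 px.

1258 px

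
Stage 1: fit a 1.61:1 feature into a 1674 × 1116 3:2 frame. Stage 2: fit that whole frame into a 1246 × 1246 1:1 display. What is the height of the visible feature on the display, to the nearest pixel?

774 px

Inside the 1674×1116 canvas the feature is width-limited at 1674.00 × 1039.75.
Second fit — the 3:2 canvas into 1246×1246 spans the width: 1246.00 × 830.67 (×0.7443 from 1674×1116).
Applying the same ×0.7443: 1039.75 → 773.91.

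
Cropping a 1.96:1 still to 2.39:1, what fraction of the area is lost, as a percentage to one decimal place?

The width stays; only height is cut (since 2.39:1 is wider than 1.96:1).
Area ratio = (1.960)/(2.390) = 82.01%; the remaining 17.99% is cropped out.

18.0%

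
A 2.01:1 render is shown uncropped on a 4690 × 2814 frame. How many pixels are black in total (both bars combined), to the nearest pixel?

2254327 pixels

Since 2.010 > 1.667, the render is width-limited.
The render is 4690 / 2.010 ≈ 2333.3333 px tall.
Black = 2814 − 2333.3333 = 480.6667 px.
That's 480.6667 × 4690 ≈ 2254327 black pixels.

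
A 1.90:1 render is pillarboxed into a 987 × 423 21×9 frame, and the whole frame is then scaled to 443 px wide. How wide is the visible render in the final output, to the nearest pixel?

361 px

At 987×423 the render is height-limited, so width = 423 × 1.900 ≈ 803.70 px.
The frame scales by 443/987 = 0.4488; 803.70 × 0.4488 ≈ 360.73 px.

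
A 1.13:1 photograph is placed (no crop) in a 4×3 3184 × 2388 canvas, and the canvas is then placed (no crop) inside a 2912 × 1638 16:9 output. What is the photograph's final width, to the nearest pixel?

1851 px

Inside the 3184×2388 canvas the photograph is height-limited at 2698.44 × 2388.00.
4×3 in 2912×1638: fills the height, so the intermediate becomes 2184.00 × 1638.00 — a scale of ×0.6859.
The photograph scales with it: width 2698.44 × 0.6859 ≈ 1850.94.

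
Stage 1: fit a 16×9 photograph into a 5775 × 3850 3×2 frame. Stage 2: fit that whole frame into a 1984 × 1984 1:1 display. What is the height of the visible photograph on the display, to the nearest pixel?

1116 px

Inside the 5775×3850 canvas the photograph is width-limited at 5775.00 × 3248.44.
The 3×2 canvas is width-limited in 1984×1984, giving 1984.00 × 1322.67; scale factor 0.3435.
Applying the same ×0.3435: 3248.44 → 1116.00.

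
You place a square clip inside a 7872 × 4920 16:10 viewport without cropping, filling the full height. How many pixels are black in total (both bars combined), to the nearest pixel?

14523840 pixels

The clip is 4920 × 1/1 ≈ 4920.0000 px wide.
Black = 7872 − 4920.0000 = 2952.0000 px.
Bar area = 2952.0000 × 4920 ≈ 14523840 px.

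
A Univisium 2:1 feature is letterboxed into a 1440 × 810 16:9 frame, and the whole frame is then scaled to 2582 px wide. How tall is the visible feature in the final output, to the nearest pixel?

In the 1440×810 frame the feature fills the width: height = 1440 × 1/2 ≈ 720.00 px.
Resizing to 2582 px wide multiplies everything by 1.7931: 720.00 → 1291.00 px.

1291 px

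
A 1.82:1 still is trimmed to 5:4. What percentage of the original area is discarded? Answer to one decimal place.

5:4 is narrower than 1.82:1, so the crop keeps the full height and trims the width.
Fraction kept = (1.250)/(1.820) ≈ 68.68%, so 31.32% is lost.

31.3%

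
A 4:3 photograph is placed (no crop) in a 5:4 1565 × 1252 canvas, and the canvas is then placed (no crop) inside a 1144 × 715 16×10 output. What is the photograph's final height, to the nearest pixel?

Inside the 1565×1252 canvas the photograph is width-limited at 1565.00 × 1173.75.
5:4 in 1144×715: fills the height, so the intermediate becomes 893.75 × 715.00 — a scale of ×0.5711.
Applying the same ×0.5711: 1173.75 → 670.31.

670 px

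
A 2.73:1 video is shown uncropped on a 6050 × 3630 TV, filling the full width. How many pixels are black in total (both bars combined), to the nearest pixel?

Content height = 6050 / 2.730 ≈ 2216.1172 px.
Leftover height: 3630 − 2216.1172 = 1413.8828 px.
That's 1413.8828 × 6050 ≈ 8553991 black pixels.

8553991 pixels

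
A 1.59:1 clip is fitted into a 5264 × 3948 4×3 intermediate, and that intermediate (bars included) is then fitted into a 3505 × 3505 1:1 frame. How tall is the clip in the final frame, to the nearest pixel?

2204 px

First fit — 1.59:1 into 5264×3948 spans the width: 5264.00 × 3310.69.
The 4×3 canvas is width-limited in 3505×3505, giving 3505.00 × 2628.75; scale factor 0.6658.
The clip scales with it: height 3310.69 × 0.6658 ≈ 2204.40.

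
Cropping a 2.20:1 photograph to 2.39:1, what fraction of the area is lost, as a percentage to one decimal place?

Going from 2.20:1 to 2.39:1 means cutting height while keeping width.
Area ratio = (2.200)/(2.390) = 92.05%; the remaining 7.95% is cropped out.

7.9%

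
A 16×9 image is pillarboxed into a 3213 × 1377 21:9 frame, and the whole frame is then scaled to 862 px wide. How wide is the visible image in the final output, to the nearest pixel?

In the 3213×1377 frame the image fills the height: width = 1377 × 16/9 ≈ 2448.00 px.
The frame scales by 862/3213 = 0.2683; 2448.00 × 0.2683 ≈ 656.76 px.

657 px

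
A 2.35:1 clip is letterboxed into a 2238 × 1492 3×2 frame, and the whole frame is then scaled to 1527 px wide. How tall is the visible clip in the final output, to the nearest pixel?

650 px

At 2238×1492 the clip is width-limited, so height = 2238 / 2.350 ≈ 952.34 px.
Resizing to 1527 px wide multiplies everything by 0.6823: 952.34 → 649.79 px.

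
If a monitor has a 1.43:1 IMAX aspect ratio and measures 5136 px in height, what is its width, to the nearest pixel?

Width = 5136 × 1.430 = 7344.48.

7344 px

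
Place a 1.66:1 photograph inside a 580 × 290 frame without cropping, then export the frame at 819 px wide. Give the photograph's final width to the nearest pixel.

In the 580×290 frame the photograph fills the height: width = 290 × 1.660 ≈ 481.40 px.
The frame scales by 819/580 = 1.4121; 481.40 × 1.4121 ≈ 679.77 px.

680 px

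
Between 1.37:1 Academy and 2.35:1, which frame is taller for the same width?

1.37:1 Academy

1.37 and 2.35; 2.35 > 1.37. The smaller width-to-height ratio is the taller frame.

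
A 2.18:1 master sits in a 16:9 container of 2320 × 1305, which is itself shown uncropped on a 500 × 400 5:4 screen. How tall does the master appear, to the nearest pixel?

Inside the 2320×1305 canvas the master is width-limited at 2320.00 × 1064.22.
Second fit — the 16:9 canvas into 500×400 spans the width: 500.00 × 281.25 (×0.2155 from 2320×1305).
The master scales with it: height 1064.22 × 0.2155 ≈ 229.36.

229 px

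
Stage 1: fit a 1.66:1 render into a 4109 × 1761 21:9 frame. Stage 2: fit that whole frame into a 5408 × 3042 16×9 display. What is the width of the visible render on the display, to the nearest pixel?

Inside the 4109×1761 canvas the render is height-limited at 2923.26 × 1761.00.
The 21:9 canvas is width-limited in 5408×3042, giving 5408.00 × 2317.71; scale factor 1.3161.
So the render's width is 2923.26 × 1.3161 ≈ 3847.41.

3847 px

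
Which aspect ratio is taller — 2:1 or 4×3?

2 and 4×3 = 1.333; 2 > 1.333. The smaller width-to-height ratio is the taller frame.

4×3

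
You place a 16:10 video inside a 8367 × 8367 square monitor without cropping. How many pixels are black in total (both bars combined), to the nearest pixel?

Since 1.600 > 1.000, the video is width-limited.
The video is 8367 × 10/16 ≈ 5229.3750 px tall.
Leftover height: 8367 − 5229.3750 = 3137.6250 px.
Bar area = 3137.6250 × 8367 ≈ 26252508 px.

26252508 pixels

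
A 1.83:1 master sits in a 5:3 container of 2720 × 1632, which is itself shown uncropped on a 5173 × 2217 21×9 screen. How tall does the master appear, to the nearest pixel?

First fit — 1.83:1 into 2720×1632 spans the width: 2720.00 × 1486.34.
Second fit — the 5:3 canvas into 5173×2217 spans the height: 3695.00 × 2217.00 (×1.3585 from 2720×1632).
The master scales with it: height 1486.34 × 1.3585 ≈ 2019.13.

2019 px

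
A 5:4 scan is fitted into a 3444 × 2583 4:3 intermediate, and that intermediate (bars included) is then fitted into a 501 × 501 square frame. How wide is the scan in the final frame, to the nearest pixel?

470 px

Inside the 3444×2583 canvas the scan is height-limited at 3228.75 × 2583.00.
4:3 in 501×501: fills the width, so the intermediate becomes 501.00 × 375.75 — a scale of ×0.1455.
So the scan's width is 3228.75 × 0.1455 ≈ 469.69.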